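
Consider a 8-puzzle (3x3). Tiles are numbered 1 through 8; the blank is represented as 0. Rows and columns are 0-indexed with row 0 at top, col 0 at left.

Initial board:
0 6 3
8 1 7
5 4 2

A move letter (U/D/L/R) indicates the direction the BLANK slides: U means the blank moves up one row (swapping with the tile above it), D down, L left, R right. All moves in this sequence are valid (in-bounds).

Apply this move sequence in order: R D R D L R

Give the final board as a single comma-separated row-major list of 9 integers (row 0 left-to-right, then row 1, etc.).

Answer: 6, 1, 3, 8, 7, 2, 5, 4, 0

Derivation:
After move 1 (R):
6 0 3
8 1 7
5 4 2

After move 2 (D):
6 1 3
8 0 7
5 4 2

After move 3 (R):
6 1 3
8 7 0
5 4 2

After move 4 (D):
6 1 3
8 7 2
5 4 0

After move 5 (L):
6 1 3
8 7 2
5 0 4

After move 6 (R):
6 1 3
8 7 2
5 4 0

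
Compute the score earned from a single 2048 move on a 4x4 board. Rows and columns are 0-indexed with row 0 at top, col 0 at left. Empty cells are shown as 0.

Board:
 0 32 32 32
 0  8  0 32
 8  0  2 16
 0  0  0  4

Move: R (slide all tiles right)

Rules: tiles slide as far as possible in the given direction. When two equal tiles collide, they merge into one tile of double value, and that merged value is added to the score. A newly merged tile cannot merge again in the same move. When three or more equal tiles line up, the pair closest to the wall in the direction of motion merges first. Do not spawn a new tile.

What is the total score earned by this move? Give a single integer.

Slide right:
row 0: [0, 32, 32, 32] -> [0, 0, 32, 64]  score +64 (running 64)
row 1: [0, 8, 0, 32] -> [0, 0, 8, 32]  score +0 (running 64)
row 2: [8, 0, 2, 16] -> [0, 8, 2, 16]  score +0 (running 64)
row 3: [0, 0, 0, 4] -> [0, 0, 0, 4]  score +0 (running 64)
Board after move:
 0  0 32 64
 0  0  8 32
 0  8  2 16
 0  0  0  4

Answer: 64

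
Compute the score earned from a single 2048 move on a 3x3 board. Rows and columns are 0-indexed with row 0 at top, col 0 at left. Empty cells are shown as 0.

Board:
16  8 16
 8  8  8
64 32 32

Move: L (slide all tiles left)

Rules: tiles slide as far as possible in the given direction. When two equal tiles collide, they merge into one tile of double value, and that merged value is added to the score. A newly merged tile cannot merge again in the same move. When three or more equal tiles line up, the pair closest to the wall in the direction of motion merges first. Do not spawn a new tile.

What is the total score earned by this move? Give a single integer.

Slide left:
row 0: [16, 8, 16] -> [16, 8, 16]  score +0 (running 0)
row 1: [8, 8, 8] -> [16, 8, 0]  score +16 (running 16)
row 2: [64, 32, 32] -> [64, 64, 0]  score +64 (running 80)
Board after move:
16  8 16
16  8  0
64 64  0

Answer: 80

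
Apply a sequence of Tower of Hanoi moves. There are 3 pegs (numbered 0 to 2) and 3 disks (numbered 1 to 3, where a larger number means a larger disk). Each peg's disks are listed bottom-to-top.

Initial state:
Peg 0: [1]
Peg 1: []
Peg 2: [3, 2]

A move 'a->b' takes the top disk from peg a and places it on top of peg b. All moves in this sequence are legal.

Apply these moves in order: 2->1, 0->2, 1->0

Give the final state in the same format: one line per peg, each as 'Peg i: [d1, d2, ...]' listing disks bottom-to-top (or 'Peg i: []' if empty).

After move 1 (2->1):
Peg 0: [1]
Peg 1: [2]
Peg 2: [3]

After move 2 (0->2):
Peg 0: []
Peg 1: [2]
Peg 2: [3, 1]

After move 3 (1->0):
Peg 0: [2]
Peg 1: []
Peg 2: [3, 1]

Answer: Peg 0: [2]
Peg 1: []
Peg 2: [3, 1]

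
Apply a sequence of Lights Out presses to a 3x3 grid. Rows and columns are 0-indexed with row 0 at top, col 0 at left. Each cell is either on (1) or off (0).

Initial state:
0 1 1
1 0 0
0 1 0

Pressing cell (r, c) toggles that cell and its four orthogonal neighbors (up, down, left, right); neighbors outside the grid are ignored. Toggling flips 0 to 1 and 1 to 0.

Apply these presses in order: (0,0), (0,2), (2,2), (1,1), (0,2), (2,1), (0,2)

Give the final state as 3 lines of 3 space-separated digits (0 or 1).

Answer: 1 0 0
1 0 1
1 0 0

Derivation:
After press 1 at (0,0):
1 0 1
0 0 0
0 1 0

After press 2 at (0,2):
1 1 0
0 0 1
0 1 0

After press 3 at (2,2):
1 1 0
0 0 0
0 0 1

After press 4 at (1,1):
1 0 0
1 1 1
0 1 1

After press 5 at (0,2):
1 1 1
1 1 0
0 1 1

After press 6 at (2,1):
1 1 1
1 0 0
1 0 0

After press 7 at (0,2):
1 0 0
1 0 1
1 0 0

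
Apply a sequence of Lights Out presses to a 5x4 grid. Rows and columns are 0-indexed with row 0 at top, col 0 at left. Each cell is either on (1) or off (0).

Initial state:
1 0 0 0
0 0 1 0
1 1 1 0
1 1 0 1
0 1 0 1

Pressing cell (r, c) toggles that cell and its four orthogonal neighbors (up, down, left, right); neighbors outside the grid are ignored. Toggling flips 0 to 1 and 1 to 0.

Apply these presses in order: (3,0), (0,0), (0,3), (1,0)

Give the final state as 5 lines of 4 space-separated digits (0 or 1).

After press 1 at (3,0):
1 0 0 0
0 0 1 0
0 1 1 0
0 0 0 1
1 1 0 1

After press 2 at (0,0):
0 1 0 0
1 0 1 0
0 1 1 0
0 0 0 1
1 1 0 1

After press 3 at (0,3):
0 1 1 1
1 0 1 1
0 1 1 0
0 0 0 1
1 1 0 1

After press 4 at (1,0):
1 1 1 1
0 1 1 1
1 1 1 0
0 0 0 1
1 1 0 1

Answer: 1 1 1 1
0 1 1 1
1 1 1 0
0 0 0 1
1 1 0 1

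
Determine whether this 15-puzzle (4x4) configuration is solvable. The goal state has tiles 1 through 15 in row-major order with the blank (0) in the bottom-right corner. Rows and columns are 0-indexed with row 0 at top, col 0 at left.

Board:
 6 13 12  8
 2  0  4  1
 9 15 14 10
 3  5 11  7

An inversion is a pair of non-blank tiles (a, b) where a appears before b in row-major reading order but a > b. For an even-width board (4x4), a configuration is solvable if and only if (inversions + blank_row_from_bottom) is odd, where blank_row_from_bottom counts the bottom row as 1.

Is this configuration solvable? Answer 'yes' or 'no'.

Answer: no

Derivation:
Inversions: 53
Blank is in row 1 (0-indexed from top), which is row 3 counting from the bottom (bottom = 1).
53 + 3 = 56, which is even, so the puzzle is not solvable.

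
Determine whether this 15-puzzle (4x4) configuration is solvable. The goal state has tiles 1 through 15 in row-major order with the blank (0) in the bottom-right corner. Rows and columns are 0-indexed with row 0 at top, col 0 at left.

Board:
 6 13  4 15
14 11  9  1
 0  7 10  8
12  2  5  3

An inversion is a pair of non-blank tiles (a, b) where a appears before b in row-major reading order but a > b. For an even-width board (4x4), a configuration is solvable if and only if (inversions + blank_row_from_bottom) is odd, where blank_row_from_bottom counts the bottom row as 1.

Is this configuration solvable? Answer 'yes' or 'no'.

Inversions: 68
Blank is in row 2 (0-indexed from top), which is row 2 counting from the bottom (bottom = 1).
68 + 2 = 70, which is even, so the puzzle is not solvable.

Answer: no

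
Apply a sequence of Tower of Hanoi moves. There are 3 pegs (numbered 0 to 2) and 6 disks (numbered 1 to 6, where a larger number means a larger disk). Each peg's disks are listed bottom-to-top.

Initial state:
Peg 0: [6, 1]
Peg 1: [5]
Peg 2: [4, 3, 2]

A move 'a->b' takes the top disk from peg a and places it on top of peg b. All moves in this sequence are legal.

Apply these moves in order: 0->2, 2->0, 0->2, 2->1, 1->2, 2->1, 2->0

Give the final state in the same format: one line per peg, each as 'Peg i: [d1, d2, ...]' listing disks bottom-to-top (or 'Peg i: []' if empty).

Answer: Peg 0: [6, 2]
Peg 1: [5, 1]
Peg 2: [4, 3]

Derivation:
After move 1 (0->2):
Peg 0: [6]
Peg 1: [5]
Peg 2: [4, 3, 2, 1]

After move 2 (2->0):
Peg 0: [6, 1]
Peg 1: [5]
Peg 2: [4, 3, 2]

After move 3 (0->2):
Peg 0: [6]
Peg 1: [5]
Peg 2: [4, 3, 2, 1]

After move 4 (2->1):
Peg 0: [6]
Peg 1: [5, 1]
Peg 2: [4, 3, 2]

After move 5 (1->2):
Peg 0: [6]
Peg 1: [5]
Peg 2: [4, 3, 2, 1]

After move 6 (2->1):
Peg 0: [6]
Peg 1: [5, 1]
Peg 2: [4, 3, 2]

After move 7 (2->0):
Peg 0: [6, 2]
Peg 1: [5, 1]
Peg 2: [4, 3]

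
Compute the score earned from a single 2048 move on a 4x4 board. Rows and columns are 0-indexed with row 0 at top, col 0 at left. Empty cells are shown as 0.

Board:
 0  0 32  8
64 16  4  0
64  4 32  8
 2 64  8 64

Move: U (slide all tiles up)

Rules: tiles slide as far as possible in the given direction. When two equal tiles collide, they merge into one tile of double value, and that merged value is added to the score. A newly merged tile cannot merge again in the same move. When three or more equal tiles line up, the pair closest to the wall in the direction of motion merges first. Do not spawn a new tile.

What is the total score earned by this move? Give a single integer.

Slide up:
col 0: [0, 64, 64, 2] -> [128, 2, 0, 0]  score +128 (running 128)
col 1: [0, 16, 4, 64] -> [16, 4, 64, 0]  score +0 (running 128)
col 2: [32, 4, 32, 8] -> [32, 4, 32, 8]  score +0 (running 128)
col 3: [8, 0, 8, 64] -> [16, 64, 0, 0]  score +16 (running 144)
Board after move:
128  16  32  16
  2   4   4  64
  0  64  32   0
  0   0   8   0

Answer: 144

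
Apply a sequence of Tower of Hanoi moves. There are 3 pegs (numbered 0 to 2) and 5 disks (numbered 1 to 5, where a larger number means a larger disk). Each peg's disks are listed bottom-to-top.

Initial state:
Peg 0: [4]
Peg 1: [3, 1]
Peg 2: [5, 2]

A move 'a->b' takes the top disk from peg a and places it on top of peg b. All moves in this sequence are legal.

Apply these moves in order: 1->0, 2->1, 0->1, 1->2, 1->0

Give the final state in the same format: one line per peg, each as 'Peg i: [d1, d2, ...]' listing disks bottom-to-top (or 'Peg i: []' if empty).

After move 1 (1->0):
Peg 0: [4, 1]
Peg 1: [3]
Peg 2: [5, 2]

After move 2 (2->1):
Peg 0: [4, 1]
Peg 1: [3, 2]
Peg 2: [5]

After move 3 (0->1):
Peg 0: [4]
Peg 1: [3, 2, 1]
Peg 2: [5]

After move 4 (1->2):
Peg 0: [4]
Peg 1: [3, 2]
Peg 2: [5, 1]

After move 5 (1->0):
Peg 0: [4, 2]
Peg 1: [3]
Peg 2: [5, 1]

Answer: Peg 0: [4, 2]
Peg 1: [3]
Peg 2: [5, 1]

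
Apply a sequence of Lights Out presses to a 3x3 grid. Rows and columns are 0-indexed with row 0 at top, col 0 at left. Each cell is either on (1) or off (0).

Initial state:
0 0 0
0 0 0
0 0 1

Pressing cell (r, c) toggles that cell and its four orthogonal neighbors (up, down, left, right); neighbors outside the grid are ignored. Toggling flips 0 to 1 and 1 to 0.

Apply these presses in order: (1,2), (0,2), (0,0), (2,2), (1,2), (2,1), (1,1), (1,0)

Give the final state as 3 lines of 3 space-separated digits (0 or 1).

After press 1 at (1,2):
0 0 1
0 1 1
0 0 0

After press 2 at (0,2):
0 1 0
0 1 0
0 0 0

After press 3 at (0,0):
1 0 0
1 1 0
0 0 0

After press 4 at (2,2):
1 0 0
1 1 1
0 1 1

After press 5 at (1,2):
1 0 1
1 0 0
0 1 0

After press 6 at (2,1):
1 0 1
1 1 0
1 0 1

After press 7 at (1,1):
1 1 1
0 0 1
1 1 1

After press 8 at (1,0):
0 1 1
1 1 1
0 1 1

Answer: 0 1 1
1 1 1
0 1 1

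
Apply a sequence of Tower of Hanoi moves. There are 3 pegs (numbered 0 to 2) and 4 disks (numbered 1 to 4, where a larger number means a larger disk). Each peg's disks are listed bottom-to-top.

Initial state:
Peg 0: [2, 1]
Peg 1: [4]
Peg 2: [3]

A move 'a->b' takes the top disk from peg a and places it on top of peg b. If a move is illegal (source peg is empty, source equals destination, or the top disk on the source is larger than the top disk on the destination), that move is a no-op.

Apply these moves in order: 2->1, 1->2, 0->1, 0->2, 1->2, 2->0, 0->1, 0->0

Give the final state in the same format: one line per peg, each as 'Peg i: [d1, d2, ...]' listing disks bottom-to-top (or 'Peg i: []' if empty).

After move 1 (2->1):
Peg 0: [2, 1]
Peg 1: [4, 3]
Peg 2: []

After move 2 (1->2):
Peg 0: [2, 1]
Peg 1: [4]
Peg 2: [3]

After move 3 (0->1):
Peg 0: [2]
Peg 1: [4, 1]
Peg 2: [3]

After move 4 (0->2):
Peg 0: []
Peg 1: [4, 1]
Peg 2: [3, 2]

After move 5 (1->2):
Peg 0: []
Peg 1: [4]
Peg 2: [3, 2, 1]

After move 6 (2->0):
Peg 0: [1]
Peg 1: [4]
Peg 2: [3, 2]

After move 7 (0->1):
Peg 0: []
Peg 1: [4, 1]
Peg 2: [3, 2]

After move 8 (0->0):
Peg 0: []
Peg 1: [4, 1]
Peg 2: [3, 2]

Answer: Peg 0: []
Peg 1: [4, 1]
Peg 2: [3, 2]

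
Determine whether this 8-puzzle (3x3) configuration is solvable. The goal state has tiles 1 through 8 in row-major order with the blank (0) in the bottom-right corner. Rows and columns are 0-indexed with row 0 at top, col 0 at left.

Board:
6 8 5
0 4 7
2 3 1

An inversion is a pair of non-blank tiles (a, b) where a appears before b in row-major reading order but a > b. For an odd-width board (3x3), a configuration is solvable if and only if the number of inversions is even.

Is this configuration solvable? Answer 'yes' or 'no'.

Inversions (pairs i<j in row-major order where tile[i] > tile[j] > 0): 23
23 is odd, so the puzzle is not solvable.

Answer: no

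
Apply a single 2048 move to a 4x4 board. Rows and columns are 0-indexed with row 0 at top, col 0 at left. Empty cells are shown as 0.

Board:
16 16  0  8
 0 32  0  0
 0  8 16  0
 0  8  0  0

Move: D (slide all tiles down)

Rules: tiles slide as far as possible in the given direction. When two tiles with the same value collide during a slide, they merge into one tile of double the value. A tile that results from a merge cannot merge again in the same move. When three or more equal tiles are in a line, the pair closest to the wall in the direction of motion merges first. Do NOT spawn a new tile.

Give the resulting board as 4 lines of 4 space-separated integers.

Answer:  0  0  0  0
 0 16  0  0
 0 32  0  0
16 16 16  8

Derivation:
Slide down:
col 0: [16, 0, 0, 0] -> [0, 0, 0, 16]
col 1: [16, 32, 8, 8] -> [0, 16, 32, 16]
col 2: [0, 0, 16, 0] -> [0, 0, 0, 16]
col 3: [8, 0, 0, 0] -> [0, 0, 0, 8]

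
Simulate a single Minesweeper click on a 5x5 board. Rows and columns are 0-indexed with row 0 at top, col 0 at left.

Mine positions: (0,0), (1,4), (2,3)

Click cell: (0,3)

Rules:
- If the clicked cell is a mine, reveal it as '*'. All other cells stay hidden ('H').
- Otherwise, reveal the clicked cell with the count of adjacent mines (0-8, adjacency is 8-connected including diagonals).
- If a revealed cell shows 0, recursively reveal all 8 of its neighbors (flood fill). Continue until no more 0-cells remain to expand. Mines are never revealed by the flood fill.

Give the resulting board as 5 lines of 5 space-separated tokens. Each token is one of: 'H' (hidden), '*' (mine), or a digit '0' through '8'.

H H H 1 H
H H H H H
H H H H H
H H H H H
H H H H H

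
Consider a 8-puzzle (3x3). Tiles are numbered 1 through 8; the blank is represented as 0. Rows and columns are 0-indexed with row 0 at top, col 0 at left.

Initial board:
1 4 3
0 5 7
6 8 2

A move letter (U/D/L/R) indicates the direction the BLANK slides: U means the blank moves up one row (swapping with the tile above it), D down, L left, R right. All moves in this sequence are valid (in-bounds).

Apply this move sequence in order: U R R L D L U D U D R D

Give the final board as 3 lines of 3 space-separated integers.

Answer: 4 5 3
1 8 7
6 0 2

Derivation:
After move 1 (U):
0 4 3
1 5 7
6 8 2

After move 2 (R):
4 0 3
1 5 7
6 8 2

After move 3 (R):
4 3 0
1 5 7
6 8 2

After move 4 (L):
4 0 3
1 5 7
6 8 2

After move 5 (D):
4 5 3
1 0 7
6 8 2

After move 6 (L):
4 5 3
0 1 7
6 8 2

After move 7 (U):
0 5 3
4 1 7
6 8 2

After move 8 (D):
4 5 3
0 1 7
6 8 2

After move 9 (U):
0 5 3
4 1 7
6 8 2

After move 10 (D):
4 5 3
0 1 7
6 8 2

After move 11 (R):
4 5 3
1 0 7
6 8 2

After move 12 (D):
4 5 3
1 8 7
6 0 2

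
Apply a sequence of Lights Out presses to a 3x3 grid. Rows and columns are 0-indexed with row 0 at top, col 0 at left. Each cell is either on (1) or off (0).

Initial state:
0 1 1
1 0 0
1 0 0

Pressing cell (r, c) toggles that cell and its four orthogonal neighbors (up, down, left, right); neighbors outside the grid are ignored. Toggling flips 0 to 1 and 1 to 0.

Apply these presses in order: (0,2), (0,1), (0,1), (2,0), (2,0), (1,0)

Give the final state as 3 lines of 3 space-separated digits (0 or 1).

After press 1 at (0,2):
0 0 0
1 0 1
1 0 0

After press 2 at (0,1):
1 1 1
1 1 1
1 0 0

After press 3 at (0,1):
0 0 0
1 0 1
1 0 0

After press 4 at (2,0):
0 0 0
0 0 1
0 1 0

After press 5 at (2,0):
0 0 0
1 0 1
1 0 0

After press 6 at (1,0):
1 0 0
0 1 1
0 0 0

Answer: 1 0 0
0 1 1
0 0 0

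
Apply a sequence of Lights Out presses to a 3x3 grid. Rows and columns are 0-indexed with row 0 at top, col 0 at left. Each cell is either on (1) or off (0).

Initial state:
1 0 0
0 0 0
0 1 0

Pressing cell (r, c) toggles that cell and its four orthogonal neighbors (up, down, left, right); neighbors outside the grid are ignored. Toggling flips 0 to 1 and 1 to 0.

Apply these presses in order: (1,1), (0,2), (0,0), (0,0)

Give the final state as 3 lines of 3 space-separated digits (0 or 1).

After press 1 at (1,1):
1 1 0
1 1 1
0 0 0

After press 2 at (0,2):
1 0 1
1 1 0
0 0 0

After press 3 at (0,0):
0 1 1
0 1 0
0 0 0

After press 4 at (0,0):
1 0 1
1 1 0
0 0 0

Answer: 1 0 1
1 1 0
0 0 0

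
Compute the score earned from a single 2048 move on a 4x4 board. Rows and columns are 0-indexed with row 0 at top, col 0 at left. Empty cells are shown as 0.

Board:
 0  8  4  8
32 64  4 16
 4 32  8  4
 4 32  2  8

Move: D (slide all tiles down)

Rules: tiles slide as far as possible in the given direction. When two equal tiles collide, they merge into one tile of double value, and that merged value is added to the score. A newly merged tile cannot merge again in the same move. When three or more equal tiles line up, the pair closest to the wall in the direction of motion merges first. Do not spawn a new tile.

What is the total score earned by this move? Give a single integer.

Answer: 80

Derivation:
Slide down:
col 0: [0, 32, 4, 4] -> [0, 0, 32, 8]  score +8 (running 8)
col 1: [8, 64, 32, 32] -> [0, 8, 64, 64]  score +64 (running 72)
col 2: [4, 4, 8, 2] -> [0, 8, 8, 2]  score +8 (running 80)
col 3: [8, 16, 4, 8] -> [8, 16, 4, 8]  score +0 (running 80)
Board after move:
 0  0  0  8
 0  8  8 16
32 64  8  4
 8 64  2  8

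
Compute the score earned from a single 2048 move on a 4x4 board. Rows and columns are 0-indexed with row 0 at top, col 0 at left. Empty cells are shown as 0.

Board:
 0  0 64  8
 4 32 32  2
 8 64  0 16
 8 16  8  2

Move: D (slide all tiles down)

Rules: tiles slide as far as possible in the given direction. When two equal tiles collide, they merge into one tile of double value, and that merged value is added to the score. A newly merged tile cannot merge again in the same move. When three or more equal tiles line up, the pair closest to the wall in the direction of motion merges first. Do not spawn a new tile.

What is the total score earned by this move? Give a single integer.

Slide down:
col 0: [0, 4, 8, 8] -> [0, 0, 4, 16]  score +16 (running 16)
col 1: [0, 32, 64, 16] -> [0, 32, 64, 16]  score +0 (running 16)
col 2: [64, 32, 0, 8] -> [0, 64, 32, 8]  score +0 (running 16)
col 3: [8, 2, 16, 2] -> [8, 2, 16, 2]  score +0 (running 16)
Board after move:
 0  0  0  8
 0 32 64  2
 4 64 32 16
16 16  8  2

Answer: 16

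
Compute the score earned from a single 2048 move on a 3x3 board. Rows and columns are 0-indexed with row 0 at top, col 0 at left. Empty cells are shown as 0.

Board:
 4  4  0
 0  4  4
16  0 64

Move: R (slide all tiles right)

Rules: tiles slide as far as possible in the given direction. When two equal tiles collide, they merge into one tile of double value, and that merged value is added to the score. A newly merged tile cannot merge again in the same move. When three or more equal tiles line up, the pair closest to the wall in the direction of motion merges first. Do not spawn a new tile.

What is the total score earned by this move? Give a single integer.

Slide right:
row 0: [4, 4, 0] -> [0, 0, 8]  score +8 (running 8)
row 1: [0, 4, 4] -> [0, 0, 8]  score +8 (running 16)
row 2: [16, 0, 64] -> [0, 16, 64]  score +0 (running 16)
Board after move:
 0  0  8
 0  0  8
 0 16 64

Answer: 16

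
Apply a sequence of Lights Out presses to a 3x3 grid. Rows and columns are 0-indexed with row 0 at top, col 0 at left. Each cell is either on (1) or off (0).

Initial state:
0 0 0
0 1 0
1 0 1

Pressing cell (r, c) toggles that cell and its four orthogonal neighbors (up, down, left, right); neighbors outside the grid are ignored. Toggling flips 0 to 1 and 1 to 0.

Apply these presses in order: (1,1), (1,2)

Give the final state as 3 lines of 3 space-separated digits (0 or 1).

Answer: 0 1 1
1 1 0
1 1 0

Derivation:
After press 1 at (1,1):
0 1 0
1 0 1
1 1 1

After press 2 at (1,2):
0 1 1
1 1 0
1 1 0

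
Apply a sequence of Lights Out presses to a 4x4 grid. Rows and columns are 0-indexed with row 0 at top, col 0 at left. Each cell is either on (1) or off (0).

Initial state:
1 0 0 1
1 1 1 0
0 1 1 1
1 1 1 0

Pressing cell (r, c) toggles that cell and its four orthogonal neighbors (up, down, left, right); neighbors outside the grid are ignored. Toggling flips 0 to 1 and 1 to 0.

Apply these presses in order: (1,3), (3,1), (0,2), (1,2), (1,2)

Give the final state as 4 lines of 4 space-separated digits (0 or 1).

Answer: 1 1 1 1
1 1 1 1
0 0 1 0
0 0 0 0

Derivation:
After press 1 at (1,3):
1 0 0 0
1 1 0 1
0 1 1 0
1 1 1 0

After press 2 at (3,1):
1 0 0 0
1 1 0 1
0 0 1 0
0 0 0 0

After press 3 at (0,2):
1 1 1 1
1 1 1 1
0 0 1 0
0 0 0 0

After press 4 at (1,2):
1 1 0 1
1 0 0 0
0 0 0 0
0 0 0 0

After press 5 at (1,2):
1 1 1 1
1 1 1 1
0 0 1 0
0 0 0 0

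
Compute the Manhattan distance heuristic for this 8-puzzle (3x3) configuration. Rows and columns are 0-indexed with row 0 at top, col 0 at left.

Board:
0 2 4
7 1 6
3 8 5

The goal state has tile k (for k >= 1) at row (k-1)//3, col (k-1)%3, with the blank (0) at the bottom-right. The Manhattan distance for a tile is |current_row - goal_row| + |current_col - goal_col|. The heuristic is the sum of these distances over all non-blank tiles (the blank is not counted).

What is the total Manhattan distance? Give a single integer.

Answer: 12

Derivation:
Tile 2: (0,1)->(0,1) = 0
Tile 4: (0,2)->(1,0) = 3
Tile 7: (1,0)->(2,0) = 1
Tile 1: (1,1)->(0,0) = 2
Tile 6: (1,2)->(1,2) = 0
Tile 3: (2,0)->(0,2) = 4
Tile 8: (2,1)->(2,1) = 0
Tile 5: (2,2)->(1,1) = 2
Sum: 0 + 3 + 1 + 2 + 0 + 4 + 0 + 2 = 12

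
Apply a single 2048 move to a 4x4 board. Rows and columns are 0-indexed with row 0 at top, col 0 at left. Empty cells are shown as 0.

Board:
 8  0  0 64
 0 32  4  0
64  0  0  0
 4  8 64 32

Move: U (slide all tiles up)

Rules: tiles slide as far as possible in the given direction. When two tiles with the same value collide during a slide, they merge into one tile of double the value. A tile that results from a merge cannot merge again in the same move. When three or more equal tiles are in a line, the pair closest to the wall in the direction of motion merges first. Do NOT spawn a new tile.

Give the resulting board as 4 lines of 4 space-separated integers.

Slide up:
col 0: [8, 0, 64, 4] -> [8, 64, 4, 0]
col 1: [0, 32, 0, 8] -> [32, 8, 0, 0]
col 2: [0, 4, 0, 64] -> [4, 64, 0, 0]
col 3: [64, 0, 0, 32] -> [64, 32, 0, 0]

Answer:  8 32  4 64
64  8 64 32
 4  0  0  0
 0  0  0  0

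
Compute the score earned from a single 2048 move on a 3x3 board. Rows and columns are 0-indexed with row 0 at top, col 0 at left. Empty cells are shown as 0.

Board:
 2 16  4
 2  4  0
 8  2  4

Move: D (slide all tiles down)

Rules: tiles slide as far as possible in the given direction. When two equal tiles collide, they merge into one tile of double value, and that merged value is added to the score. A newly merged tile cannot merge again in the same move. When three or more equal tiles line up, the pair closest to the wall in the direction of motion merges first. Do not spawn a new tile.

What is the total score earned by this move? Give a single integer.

Slide down:
col 0: [2, 2, 8] -> [0, 4, 8]  score +4 (running 4)
col 1: [16, 4, 2] -> [16, 4, 2]  score +0 (running 4)
col 2: [4, 0, 4] -> [0, 0, 8]  score +8 (running 12)
Board after move:
 0 16  0
 4  4  0
 8  2  8

Answer: 12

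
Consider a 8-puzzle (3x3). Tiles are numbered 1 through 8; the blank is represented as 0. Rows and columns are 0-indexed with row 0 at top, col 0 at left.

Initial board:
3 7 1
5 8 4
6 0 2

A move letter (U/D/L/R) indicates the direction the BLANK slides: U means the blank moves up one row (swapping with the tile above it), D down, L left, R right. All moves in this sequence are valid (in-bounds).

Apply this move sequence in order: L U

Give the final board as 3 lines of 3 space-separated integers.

After move 1 (L):
3 7 1
5 8 4
0 6 2

After move 2 (U):
3 7 1
0 8 4
5 6 2

Answer: 3 7 1
0 8 4
5 6 2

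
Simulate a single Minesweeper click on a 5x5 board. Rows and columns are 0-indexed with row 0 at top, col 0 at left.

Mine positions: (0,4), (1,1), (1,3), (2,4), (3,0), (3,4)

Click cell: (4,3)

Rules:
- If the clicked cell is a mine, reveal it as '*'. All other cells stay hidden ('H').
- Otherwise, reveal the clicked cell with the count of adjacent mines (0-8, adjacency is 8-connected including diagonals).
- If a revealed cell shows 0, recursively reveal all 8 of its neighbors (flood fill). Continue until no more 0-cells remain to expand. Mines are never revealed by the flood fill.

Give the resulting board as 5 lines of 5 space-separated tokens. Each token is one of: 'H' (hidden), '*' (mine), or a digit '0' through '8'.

H H H H H
H H H H H
H H H H H
H H H H H
H H H 1 H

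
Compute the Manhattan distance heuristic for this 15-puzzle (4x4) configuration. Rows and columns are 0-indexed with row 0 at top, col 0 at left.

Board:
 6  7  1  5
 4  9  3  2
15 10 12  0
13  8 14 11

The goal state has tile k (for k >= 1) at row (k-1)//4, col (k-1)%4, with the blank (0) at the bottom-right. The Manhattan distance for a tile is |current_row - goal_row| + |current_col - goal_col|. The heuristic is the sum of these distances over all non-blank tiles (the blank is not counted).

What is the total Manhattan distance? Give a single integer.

Tile 6: (0,0)->(1,1) = 2
Tile 7: (0,1)->(1,2) = 2
Tile 1: (0,2)->(0,0) = 2
Tile 5: (0,3)->(1,0) = 4
Tile 4: (1,0)->(0,3) = 4
Tile 9: (1,1)->(2,0) = 2
Tile 3: (1,2)->(0,2) = 1
Tile 2: (1,3)->(0,1) = 3
Tile 15: (2,0)->(3,2) = 3
Tile 10: (2,1)->(2,1) = 0
Tile 12: (2,2)->(2,3) = 1
Tile 13: (3,0)->(3,0) = 0
Tile 8: (3,1)->(1,3) = 4
Tile 14: (3,2)->(3,1) = 1
Tile 11: (3,3)->(2,2) = 2
Sum: 2 + 2 + 2 + 4 + 4 + 2 + 1 + 3 + 3 + 0 + 1 + 0 + 4 + 1 + 2 = 31

Answer: 31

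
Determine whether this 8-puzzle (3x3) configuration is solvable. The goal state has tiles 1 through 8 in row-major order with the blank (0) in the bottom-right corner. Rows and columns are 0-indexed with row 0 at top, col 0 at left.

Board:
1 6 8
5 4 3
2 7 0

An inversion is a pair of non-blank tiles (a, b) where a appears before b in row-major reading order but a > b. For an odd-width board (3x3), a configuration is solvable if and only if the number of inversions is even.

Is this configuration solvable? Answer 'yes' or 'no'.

Answer: no

Derivation:
Inversions (pairs i<j in row-major order where tile[i] > tile[j] > 0): 15
15 is odd, so the puzzle is not solvable.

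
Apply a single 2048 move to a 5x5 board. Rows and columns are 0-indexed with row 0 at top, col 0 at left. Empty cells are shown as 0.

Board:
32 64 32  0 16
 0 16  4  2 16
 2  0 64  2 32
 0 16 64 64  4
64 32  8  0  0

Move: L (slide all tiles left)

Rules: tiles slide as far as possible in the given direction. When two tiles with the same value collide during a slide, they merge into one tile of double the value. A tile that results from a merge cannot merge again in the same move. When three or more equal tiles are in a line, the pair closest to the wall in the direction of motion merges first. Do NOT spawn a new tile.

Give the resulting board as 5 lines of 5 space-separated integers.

Answer:  32  64  32  16   0
 16   4   2  16   0
  2  64   2  32   0
 16 128   4   0   0
 64  32   8   0   0

Derivation:
Slide left:
row 0: [32, 64, 32, 0, 16] -> [32, 64, 32, 16, 0]
row 1: [0, 16, 4, 2, 16] -> [16, 4, 2, 16, 0]
row 2: [2, 0, 64, 2, 32] -> [2, 64, 2, 32, 0]
row 3: [0, 16, 64, 64, 4] -> [16, 128, 4, 0, 0]
row 4: [64, 32, 8, 0, 0] -> [64, 32, 8, 0, 0]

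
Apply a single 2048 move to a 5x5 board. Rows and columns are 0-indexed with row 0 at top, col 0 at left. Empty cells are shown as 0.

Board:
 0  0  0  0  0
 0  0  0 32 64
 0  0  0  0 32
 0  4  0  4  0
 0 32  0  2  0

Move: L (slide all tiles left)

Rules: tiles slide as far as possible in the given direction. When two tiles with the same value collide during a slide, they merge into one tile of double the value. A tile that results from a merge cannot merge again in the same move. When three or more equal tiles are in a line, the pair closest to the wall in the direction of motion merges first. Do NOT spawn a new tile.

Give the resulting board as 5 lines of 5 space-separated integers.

Slide left:
row 0: [0, 0, 0, 0, 0] -> [0, 0, 0, 0, 0]
row 1: [0, 0, 0, 32, 64] -> [32, 64, 0, 0, 0]
row 2: [0, 0, 0, 0, 32] -> [32, 0, 0, 0, 0]
row 3: [0, 4, 0, 4, 0] -> [8, 0, 0, 0, 0]
row 4: [0, 32, 0, 2, 0] -> [32, 2, 0, 0, 0]

Answer:  0  0  0  0  0
32 64  0  0  0
32  0  0  0  0
 8  0  0  0  0
32  2  0  0  0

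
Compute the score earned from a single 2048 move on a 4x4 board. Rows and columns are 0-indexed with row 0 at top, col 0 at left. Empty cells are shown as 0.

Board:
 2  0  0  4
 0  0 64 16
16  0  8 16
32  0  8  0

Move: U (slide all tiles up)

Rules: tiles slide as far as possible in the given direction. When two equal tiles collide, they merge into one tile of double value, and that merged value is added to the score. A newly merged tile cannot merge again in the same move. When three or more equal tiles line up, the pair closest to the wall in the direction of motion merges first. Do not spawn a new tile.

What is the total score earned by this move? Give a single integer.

Answer: 48

Derivation:
Slide up:
col 0: [2, 0, 16, 32] -> [2, 16, 32, 0]  score +0 (running 0)
col 1: [0, 0, 0, 0] -> [0, 0, 0, 0]  score +0 (running 0)
col 2: [0, 64, 8, 8] -> [64, 16, 0, 0]  score +16 (running 16)
col 3: [4, 16, 16, 0] -> [4, 32, 0, 0]  score +32 (running 48)
Board after move:
 2  0 64  4
16  0 16 32
32  0  0  0
 0  0  0  0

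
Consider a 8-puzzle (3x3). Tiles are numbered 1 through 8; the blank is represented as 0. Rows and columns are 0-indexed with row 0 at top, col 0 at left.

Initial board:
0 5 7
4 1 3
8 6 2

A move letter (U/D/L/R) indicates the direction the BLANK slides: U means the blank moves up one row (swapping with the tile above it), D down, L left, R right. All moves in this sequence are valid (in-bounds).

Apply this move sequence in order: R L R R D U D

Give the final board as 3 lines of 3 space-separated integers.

Answer: 5 7 3
4 1 0
8 6 2

Derivation:
After move 1 (R):
5 0 7
4 1 3
8 6 2

After move 2 (L):
0 5 7
4 1 3
8 6 2

After move 3 (R):
5 0 7
4 1 3
8 6 2

After move 4 (R):
5 7 0
4 1 3
8 6 2

After move 5 (D):
5 7 3
4 1 0
8 6 2

After move 6 (U):
5 7 0
4 1 3
8 6 2

After move 7 (D):
5 7 3
4 1 0
8 6 2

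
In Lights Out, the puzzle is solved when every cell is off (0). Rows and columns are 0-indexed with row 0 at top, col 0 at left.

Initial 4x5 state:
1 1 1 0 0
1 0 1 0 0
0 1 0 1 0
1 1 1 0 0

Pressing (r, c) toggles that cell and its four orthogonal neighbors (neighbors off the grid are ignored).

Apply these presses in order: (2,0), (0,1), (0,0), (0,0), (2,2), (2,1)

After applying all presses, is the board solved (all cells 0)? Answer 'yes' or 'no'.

After press 1 at (2,0):
1 1 1 0 0
0 0 1 0 0
1 0 0 1 0
0 1 1 0 0

After press 2 at (0,1):
0 0 0 0 0
0 1 1 0 0
1 0 0 1 0
0 1 1 0 0

After press 3 at (0,0):
1 1 0 0 0
1 1 1 0 0
1 0 0 1 0
0 1 1 0 0

After press 4 at (0,0):
0 0 0 0 0
0 1 1 0 0
1 0 0 1 0
0 1 1 0 0

After press 5 at (2,2):
0 0 0 0 0
0 1 0 0 0
1 1 1 0 0
0 1 0 0 0

After press 6 at (2,1):
0 0 0 0 0
0 0 0 0 0
0 0 0 0 0
0 0 0 0 0

Lights still on: 0

Answer: yes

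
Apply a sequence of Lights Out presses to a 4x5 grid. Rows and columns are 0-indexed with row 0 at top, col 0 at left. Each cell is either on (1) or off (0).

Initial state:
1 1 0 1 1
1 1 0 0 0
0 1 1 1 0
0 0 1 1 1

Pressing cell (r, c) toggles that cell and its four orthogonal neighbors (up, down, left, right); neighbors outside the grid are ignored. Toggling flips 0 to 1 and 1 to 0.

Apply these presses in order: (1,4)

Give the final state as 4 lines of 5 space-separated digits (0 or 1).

Answer: 1 1 0 1 0
1 1 0 1 1
0 1 1 1 1
0 0 1 1 1

Derivation:
After press 1 at (1,4):
1 1 0 1 0
1 1 0 1 1
0 1 1 1 1
0 0 1 1 1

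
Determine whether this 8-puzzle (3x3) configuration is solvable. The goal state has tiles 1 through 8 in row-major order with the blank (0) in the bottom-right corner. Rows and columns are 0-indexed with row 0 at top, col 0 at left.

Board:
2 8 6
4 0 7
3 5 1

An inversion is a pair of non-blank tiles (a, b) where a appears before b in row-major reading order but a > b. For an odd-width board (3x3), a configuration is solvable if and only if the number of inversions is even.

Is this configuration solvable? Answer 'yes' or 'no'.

Answer: yes

Derivation:
Inversions (pairs i<j in row-major order where tile[i] > tile[j] > 0): 18
18 is even, so the puzzle is solvable.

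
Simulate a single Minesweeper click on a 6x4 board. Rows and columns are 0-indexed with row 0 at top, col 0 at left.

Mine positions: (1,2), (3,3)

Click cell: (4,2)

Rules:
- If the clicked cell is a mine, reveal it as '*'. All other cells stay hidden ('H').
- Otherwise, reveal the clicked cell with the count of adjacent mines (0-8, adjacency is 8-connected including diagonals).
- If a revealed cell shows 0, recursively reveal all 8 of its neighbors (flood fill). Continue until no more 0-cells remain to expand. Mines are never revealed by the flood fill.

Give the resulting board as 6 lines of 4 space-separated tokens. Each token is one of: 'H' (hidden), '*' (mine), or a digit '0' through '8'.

H H H H
H H H H
H H H H
H H H H
H H 1 H
H H H H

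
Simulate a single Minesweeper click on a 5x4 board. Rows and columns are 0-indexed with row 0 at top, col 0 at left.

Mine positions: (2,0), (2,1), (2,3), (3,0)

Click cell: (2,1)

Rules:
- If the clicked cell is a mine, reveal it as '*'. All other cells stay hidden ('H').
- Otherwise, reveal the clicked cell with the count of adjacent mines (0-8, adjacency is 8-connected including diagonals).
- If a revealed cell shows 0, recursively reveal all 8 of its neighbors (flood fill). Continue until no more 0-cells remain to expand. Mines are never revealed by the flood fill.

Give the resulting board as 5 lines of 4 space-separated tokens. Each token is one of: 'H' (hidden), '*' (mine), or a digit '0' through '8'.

H H H H
H H H H
H * H H
H H H H
H H H H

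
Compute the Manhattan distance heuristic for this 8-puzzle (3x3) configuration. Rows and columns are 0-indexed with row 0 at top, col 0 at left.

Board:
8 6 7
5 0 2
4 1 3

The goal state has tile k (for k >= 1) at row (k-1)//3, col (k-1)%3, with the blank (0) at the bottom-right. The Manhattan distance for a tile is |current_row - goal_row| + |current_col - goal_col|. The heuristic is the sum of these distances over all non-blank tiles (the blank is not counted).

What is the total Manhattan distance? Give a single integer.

Tile 8: at (0,0), goal (2,1), distance |0-2|+|0-1| = 3
Tile 6: at (0,1), goal (1,2), distance |0-1|+|1-2| = 2
Tile 7: at (0,2), goal (2,0), distance |0-2|+|2-0| = 4
Tile 5: at (1,0), goal (1,1), distance |1-1|+|0-1| = 1
Tile 2: at (1,2), goal (0,1), distance |1-0|+|2-1| = 2
Tile 4: at (2,0), goal (1,0), distance |2-1|+|0-0| = 1
Tile 1: at (2,1), goal (0,0), distance |2-0|+|1-0| = 3
Tile 3: at (2,2), goal (0,2), distance |2-0|+|2-2| = 2
Sum: 3 + 2 + 4 + 1 + 2 + 1 + 3 + 2 = 18

Answer: 18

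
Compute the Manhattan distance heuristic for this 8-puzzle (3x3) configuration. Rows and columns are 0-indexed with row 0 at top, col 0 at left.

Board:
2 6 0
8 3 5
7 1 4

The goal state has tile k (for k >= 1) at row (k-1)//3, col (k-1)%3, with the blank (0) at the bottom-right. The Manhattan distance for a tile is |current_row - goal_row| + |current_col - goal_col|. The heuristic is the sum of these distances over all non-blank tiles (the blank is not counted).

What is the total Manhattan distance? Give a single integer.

Tile 2: at (0,0), goal (0,1), distance |0-0|+|0-1| = 1
Tile 6: at (0,1), goal (1,2), distance |0-1|+|1-2| = 2
Tile 8: at (1,0), goal (2,1), distance |1-2|+|0-1| = 2
Tile 3: at (1,1), goal (0,2), distance |1-0|+|1-2| = 2
Tile 5: at (1,2), goal (1,1), distance |1-1|+|2-1| = 1
Tile 7: at (2,0), goal (2,0), distance |2-2|+|0-0| = 0
Tile 1: at (2,1), goal (0,0), distance |2-0|+|1-0| = 3
Tile 4: at (2,2), goal (1,0), distance |2-1|+|2-0| = 3
Sum: 1 + 2 + 2 + 2 + 1 + 0 + 3 + 3 = 14

Answer: 14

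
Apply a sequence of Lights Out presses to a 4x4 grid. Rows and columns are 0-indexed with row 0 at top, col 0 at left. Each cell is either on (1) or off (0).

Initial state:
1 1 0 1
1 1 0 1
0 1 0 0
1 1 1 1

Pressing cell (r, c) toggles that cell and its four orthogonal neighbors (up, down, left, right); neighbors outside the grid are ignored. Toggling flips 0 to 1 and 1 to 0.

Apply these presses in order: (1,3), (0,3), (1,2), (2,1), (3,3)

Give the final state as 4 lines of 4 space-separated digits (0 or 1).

After press 1 at (1,3):
1 1 0 0
1 1 1 0
0 1 0 1
1 1 1 1

After press 2 at (0,3):
1 1 1 1
1 1 1 1
0 1 0 1
1 1 1 1

After press 3 at (1,2):
1 1 0 1
1 0 0 0
0 1 1 1
1 1 1 1

After press 4 at (2,1):
1 1 0 1
1 1 0 0
1 0 0 1
1 0 1 1

After press 5 at (3,3):
1 1 0 1
1 1 0 0
1 0 0 0
1 0 0 0

Answer: 1 1 0 1
1 1 0 0
1 0 0 0
1 0 0 0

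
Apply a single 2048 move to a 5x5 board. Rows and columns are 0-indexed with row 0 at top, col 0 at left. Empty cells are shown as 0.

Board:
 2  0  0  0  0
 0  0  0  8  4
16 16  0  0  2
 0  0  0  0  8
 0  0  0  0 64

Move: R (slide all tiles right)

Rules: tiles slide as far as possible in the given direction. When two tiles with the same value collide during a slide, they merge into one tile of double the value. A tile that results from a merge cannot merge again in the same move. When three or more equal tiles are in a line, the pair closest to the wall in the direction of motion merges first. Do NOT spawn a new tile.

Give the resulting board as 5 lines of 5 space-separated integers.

Slide right:
row 0: [2, 0, 0, 0, 0] -> [0, 0, 0, 0, 2]
row 1: [0, 0, 0, 8, 4] -> [0, 0, 0, 8, 4]
row 2: [16, 16, 0, 0, 2] -> [0, 0, 0, 32, 2]
row 3: [0, 0, 0, 0, 8] -> [0, 0, 0, 0, 8]
row 4: [0, 0, 0, 0, 64] -> [0, 0, 0, 0, 64]

Answer:  0  0  0  0  2
 0  0  0  8  4
 0  0  0 32  2
 0  0  0  0  8
 0  0  0  0 64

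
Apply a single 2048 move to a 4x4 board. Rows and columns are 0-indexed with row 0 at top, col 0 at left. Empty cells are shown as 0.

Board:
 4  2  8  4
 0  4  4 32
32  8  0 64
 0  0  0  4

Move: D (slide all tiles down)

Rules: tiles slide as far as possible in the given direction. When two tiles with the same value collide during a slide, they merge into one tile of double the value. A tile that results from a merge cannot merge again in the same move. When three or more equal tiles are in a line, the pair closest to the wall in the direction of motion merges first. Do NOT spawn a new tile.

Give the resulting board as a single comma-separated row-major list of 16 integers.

Slide down:
col 0: [4, 0, 32, 0] -> [0, 0, 4, 32]
col 1: [2, 4, 8, 0] -> [0, 2, 4, 8]
col 2: [8, 4, 0, 0] -> [0, 0, 8, 4]
col 3: [4, 32, 64, 4] -> [4, 32, 64, 4]

Answer: 0, 0, 0, 4, 0, 2, 0, 32, 4, 4, 8, 64, 32, 8, 4, 4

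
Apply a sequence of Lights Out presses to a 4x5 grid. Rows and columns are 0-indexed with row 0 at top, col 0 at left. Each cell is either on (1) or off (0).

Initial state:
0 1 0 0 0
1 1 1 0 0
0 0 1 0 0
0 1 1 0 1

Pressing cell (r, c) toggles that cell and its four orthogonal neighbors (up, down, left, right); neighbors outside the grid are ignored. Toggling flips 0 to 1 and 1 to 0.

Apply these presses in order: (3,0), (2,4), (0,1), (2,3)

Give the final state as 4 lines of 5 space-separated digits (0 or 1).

After press 1 at (3,0):
0 1 0 0 0
1 1 1 0 0
1 0 1 0 0
1 0 1 0 1

After press 2 at (2,4):
0 1 0 0 0
1 1 1 0 1
1 0 1 1 1
1 0 1 0 0

After press 3 at (0,1):
1 0 1 0 0
1 0 1 0 1
1 0 1 1 1
1 0 1 0 0

After press 4 at (2,3):
1 0 1 0 0
1 0 1 1 1
1 0 0 0 0
1 0 1 1 0

Answer: 1 0 1 0 0
1 0 1 1 1
1 0 0 0 0
1 0 1 1 0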